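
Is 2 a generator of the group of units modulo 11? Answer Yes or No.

φ(11) = 11 − 1 = 10 = 2 · 5.
2 is a primitive root mod 11 iff 2^(φ(11)/q) ≢ 1 for every prime q | φ(11), i.e. q ∈ {2, 5}.
2^5 ≡ 10 (mod 11)  [q = 2: ≢ 1 ✓]
2^2 ≡ 4 (mod 11)  [q = 5: ≢ 1 ✓]
Every test exponent gives a nontrivial residue, hence 2 generates the full group.

Yes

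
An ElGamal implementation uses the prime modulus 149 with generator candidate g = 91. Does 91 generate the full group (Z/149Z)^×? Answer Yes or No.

φ(149) = 149 − 1 = 148 = 2^2 · 37.
91 is a primitive root mod 149 iff 91^(φ(149)/q) ≢ 1 for every prime q | φ(149), i.e. q ∈ {2, 37}.
91^74 ≡ 148 (mod 149)  [q = 2: ≢ 1 ✓]
91^4 ≡ 95 (mod 149)  [q = 37: ≢ 1 ✓]
Every test exponent gives a nontrivial residue, hence 91 generates the full group.

Yes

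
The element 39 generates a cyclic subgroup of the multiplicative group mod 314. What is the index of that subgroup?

ord(39) | φ(314) = φ(2)·φ(157) = 1·156 = 156 = 2^2 · 3 · 13.
Divisors of 156: 1, 2, 3, 4, 6, 12, 13, 26, 39, 52, 78, 156.
Check 39^d mod 314 for each divisor in increasing order:
39^1 ≡ 39 (mod 314)
39^2 ≡ 265 (mod 314)
39^3 ≡ 287 (mod 314)
39^4 ≡ 203 (mod 314)
39^6 ≡ 101 (mod 314)
39^12 ≡ 153 (mod 314)
39^13 ≡ 1 (mod 314) ✓
Thus |⟨39⟩| = ord(39) = 13.
The index is φ(314) / ord(39) = 156 / 13 = 12.

12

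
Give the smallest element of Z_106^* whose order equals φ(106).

3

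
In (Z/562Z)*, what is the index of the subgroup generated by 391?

1

By Lagrange's theorem, ord_562(391) divides φ(562) = φ(2)·φ(281) = 1·280 = 280 = 2^3 · 5 · 7.
Divisors of 280: 1, 2, 4, 5, 7, 8, 10, 14, 20, 28, 35, 40, 56, 70, 140, 280.
Compute 391^d (mod 562) for the divisors d until we hit 1:
391^1 ≡ 391 (mod 562)
391^2 ≡ 17 (mod 562)
391^4 ≡ 289 (mod 562)
391^5 ≡ 37 (mod 562)
391^7 ≡ 67 (mod 562)
391^8 ≡ 345 (mod 562)
391^10 ≡ 245 (mod 562)
391^14 ≡ 555 (mod 562)
391^20 ≡ 453 (mod 562)
391^28 ≡ 49 (mod 562)
391^35 ≡ 473 (mod 562)
391^40 ≡ 79 (mod 562)
391^56 ≡ 153 (mod 562)
391^70 ≡ 53 (mod 562)
391^140 ≡ 561 (mod 562)
391^280 ≡ 1 (mod 562) ✓
Thus |⟨391⟩| = ord(391) = 280.
The index is φ(562) / ord(391) = 280 / 280 = 1.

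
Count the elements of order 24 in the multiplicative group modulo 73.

8

φ(73) = 73 − 1 = 72 = 2^3 · 3^2.
Since (Z/73Z)^× is cyclic of order 72, the number of elements of order d is φ(d) when d | 72 and 0 otherwise.
24 = 2^3 · 3 divides 72, and φ(24) = 8.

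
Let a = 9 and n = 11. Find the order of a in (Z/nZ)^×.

The order of 9 must divide φ(11) = 11 − 1 = 10 = 2 · 5.
Divisors of 10: 1, 2, 5, 10.
Test each divisor d:
9^1 ≡ 9 (mod 11)
9^2 ≡ 4 (mod 11)
9^5 ≡ 1 (mod 11) ✓
Hence ord(9) = 5.

5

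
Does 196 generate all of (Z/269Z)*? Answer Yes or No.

φ(269) = 269 − 1 = 268 = 2^2 · 67.
Test 196^(268/q) mod 269 for each prime factor q of 268:
196^134 ≡ 1 (mod 269)  [q = 2: ≡ 1 ✗]
196^4 ≡ 180 (mod 269)  [q = 67: ≢ 1 ✓]
196^134 ≡ 1 shows ord(196) | 134, strictly less than φ(269); not a primitive root.

No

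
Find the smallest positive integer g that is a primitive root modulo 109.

φ(109) = 109 − 1 = 108 = 2^2 · 3^3.
Test candidates g = 2, 3, … against the prime factors q ∈ {2, 3} of φ(109): g is a generator iff g^(108/q) ≢ 1 for every such q.
g = 2: 2^54 ≡ 108; 2^36 ≡ 1 — hits 1, so not a primitive root.
g = 3: 3^54 ≡ 1 — hits 1, so not a primitive root.
g = 4: 4^54 ≡ 1 — hits 1, so not a primitive root.
g = 5: 5^54 ≡ 1 — hits 1, so not a primitive root.
g = 6: 6^54 ≡ 108; 6^36 ≡ 63 — none is 1, so 6 is a primitive root.
So 6 is the smallest generator of (Z/109Z)^×.

6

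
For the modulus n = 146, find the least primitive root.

5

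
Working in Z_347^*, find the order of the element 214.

The order of 214 must divide φ(347) = 347 − 1 = 346 = 2 · 173.
Divisors of 346: 1, 2, 173, 346.
Test each divisor d:
214^1 ≡ 214 (mod 347)
214^2 ≡ 339 (mod 347)
214^173 ≡ 346 (mod 347)
214^346 ≡ 1 (mod 347) ✓
Therefore the multiplicative order of 214 modulo 347 is 346.

346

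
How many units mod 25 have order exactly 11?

φ(25) = φ(5^2) = 5·(5−1) = 20 = 2^2 · 5.
(Z/25Z)^× is cyclic (|G| = 20); a cyclic group of order m has exactly φ(d) elements of each order d | m, and none otherwise.
Since 11 ∤ 20, the count is 0.

0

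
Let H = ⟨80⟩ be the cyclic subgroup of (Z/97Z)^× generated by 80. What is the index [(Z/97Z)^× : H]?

ord(80) | φ(97) = 97 − 1 = 96 = 2^5 · 3.
Divisors of 96: 1, 2, 3, 4, 6, 8, 12, 16, 24, 32, 48, 96.
Compute 80^d (mod 97) for the divisors d until we hit 1:
80^1 ≡ 80
80^2 ≡ 95
80^3 ≡ 34
80^4 ≡ 4
80^6 ≡ 89
80^8 ≡ 16
80^12 ≡ 64
80^16 ≡ 62
80^24 ≡ 22
80^32 ≡ 61
80^48 ≡ 96
80^96 ≡ 1
The order of 80 is 96, so the subgroup it generates has 96 elements.
The index is φ(97) / ord(80) = 96 / 96 = 1.

1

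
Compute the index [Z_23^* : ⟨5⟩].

ord(5) | φ(23) = 23 − 1 = 22 = 2 · 11.
Divisors of 22: 1, 2, 11, 22.
Check 5^d mod 23 for each divisor in increasing order:
5^1 ≡ 5
5^2 ≡ 2
5^11 ≡ 22
5^22 ≡ 1
So ord_23(5) = 22, hence |⟨5⟩| = 22.
[(Z/23Z)^× : ⟨5⟩] = 22/22 = 1.

1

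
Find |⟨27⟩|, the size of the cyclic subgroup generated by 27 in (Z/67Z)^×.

By Lagrange's theorem, ord_67(27) divides φ(67) = 67 − 1 = 66 = 2 · 3 · 11.
Divisors of 66: 1, 2, 3, 6, 11, 22, 33, 66.
Compute 27^d (mod 67) for the divisors d until we hit 1:
27^1 ≡ 27 (mod 67)
27^2 ≡ 59 (mod 67)
27^3 ≡ 52 (mod 67)
27^6 ≡ 24 (mod 67)
27^11 ≡ 66 (mod 67)
27^22 ≡ 1 (mod 67) ✓
So ord_67(27) = 22.

22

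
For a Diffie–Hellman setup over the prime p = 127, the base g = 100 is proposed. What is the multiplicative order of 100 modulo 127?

The order of 100 must divide φ(127) = 127 − 1 = 126 = 2 · 3^2 · 7.
Divisors of 126: 1, 2, 3, 6, 7, 9, 14, 18, 21, 42, 63, 126.
Check 100^d mod 127 for each divisor in increasing order:
100^1 ≡ 100 (mod 127)
100^2 ≡ 94 (mod 127)
100^3 ≡ 2 (mod 127)
100^6 ≡ 4 (mod 127)
100^7 ≡ 19 (mod 127)
100^9 ≡ 8 (mod 127)
100^14 ≡ 107 (mod 127)
100^18 ≡ 64 (mod 127)
100^21 ≡ 1 (mod 127) ✓
So ord_127(100) = 21.

21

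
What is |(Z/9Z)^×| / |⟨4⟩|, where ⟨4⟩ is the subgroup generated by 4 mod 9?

2

Since 4 ∈ (Z/9Z)^×, its order divides φ(9) = φ(3^2) = 3·(3−1) = 6 = 2 · 3.
Divisors of 6: 1, 2, 3, 6.
Compute 4^d (mod 9) for the divisors d until we hit 1:
4^1 ≡ 4 (mod 9)
4^2 ≡ 7 (mod 9)
4^3 ≡ 1 (mod 9) ✓
So ord_9(4) = 3, hence |⟨4⟩| = 3.
[(Z/9Z)^× : ⟨4⟩] = 6/3 = 2.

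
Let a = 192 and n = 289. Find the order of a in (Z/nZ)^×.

272

The order of 192 must divide φ(289) = φ(17^2) = 17·(17−1) = 272 = 2^4 · 17.
Divisors of 272: 1, 2, 4, 8, 16, 17, 34, 68, 136, 272.
Check 192^d mod 289 for each divisor in increasing order:
192^1 ≡ 192
192^2 ≡ 161
192^4 ≡ 200
192^8 ≡ 118
192^16 ≡ 52
192^17 ≡ 158
192^34 ≡ 110
192^68 ≡ 251
192^136 ≡ 288
192^272 ≡ 1
Therefore the multiplicative order of 192 modulo 289 is 272.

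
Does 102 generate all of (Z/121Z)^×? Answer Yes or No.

φ(121) = φ(11^2) = 11·(11−1) = 110 = 2 · 5 · 11.
It suffices to check that the order of 102 is not a proper divisor of 110: compute 102^(110/q) for q ∈ {2, 5, 11}.
102^55 ≡ 1 (mod 121)  [q = 2: ≡ 1 ✗]
102^22 ≡ 9 (mod 121)  [q = 5: ≢ 1 ✓]
102^10 ≡ 89 (mod 121)  [q = 11: ≢ 1 ✓]
Since 102^55 ≡ 1, the order of 102 divides 55 < 110, so 102 is not a primitive root.

No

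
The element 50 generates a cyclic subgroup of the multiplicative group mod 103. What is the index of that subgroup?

2

ord(50) | φ(103) = 103 − 1 = 102 = 2 · 3 · 17.
Divisors of 102: 1, 2, 3, 6, 17, 34, 51, 102.
Evaluate successive powers at the divisors of 102:
50^1 ≡ 50 (mod 103)
50^2 ≡ 28 (mod 103)
50^3 ≡ 61 (mod 103)
50^6 ≡ 13 (mod 103)
50^17 ≡ 46 (mod 103)
50^34 ≡ 56 (mod 103)
50^51 ≡ 1 (mod 103) ✓
The order of 50 is 51, so the subgroup it generates has 51 elements.
Index = |(Z/103Z)^×| / |⟨50⟩| = 102 / 51 = 2.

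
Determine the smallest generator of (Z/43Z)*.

3

φ(43) = 43 − 1 = 42 = 2 · 3 · 7.
Test candidates g = 2, 3, … against the prime factors q ∈ {2, 3, 7} of φ(43): g is a generator iff g^(42/q) ≢ 1 for every such q.
g = 2: 2^21 ≡ 42; 2^14 ≡ 1 — hits 1, so not a primitive root.
g = 3: 3^21 ≡ 42; 3^14 ≡ 36; 3^6 ≡ 41 — none is 1, so 3 is a primitive root.
The smallest primitive root modulo 43 is 3.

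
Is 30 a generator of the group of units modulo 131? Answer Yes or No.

φ(131) = 131 − 1 = 130 = 2 · 5 · 13.
Test 30^(130/q) mod 131 for each prime factor q of 130:
30^65 ≡ 130 (mod 131)  [q = 2: ≢ 1 ✓]
30^26 ≡ 89 (mod 131)  [q = 5: ≢ 1 ✓]
30^10 ≡ 52 (mod 131)  [q = 13: ≢ 1 ✓]
Every test exponent gives a nontrivial residue, hence 30 generates the full group.

Yes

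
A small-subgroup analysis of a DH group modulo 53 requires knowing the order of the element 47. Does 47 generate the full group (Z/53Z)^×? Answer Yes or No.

No

φ(53) = 53 − 1 = 52 = 2^2 · 13.
Test 47^(52/q) mod 53 for each prime factor q of 52:
47^26 ≡ 1 (mod 53)  [q = 2: ≡ 1 ✗]
47^4 ≡ 24 (mod 53)  [q = 13: ≢ 1 ✓]
The check at q = 2 fails, so 47 generates a proper subgroup.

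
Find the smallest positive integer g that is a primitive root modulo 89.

3

φ(89) = 89 − 1 = 88 = 2^3 · 11.
g is a primitive root iff g^(88/q) ≢ 1 (mod 89) for each prime q ∈ {2, 11}.
g = 2: 2^44 ≡ 1 — hits 1, so not a primitive root.
g = 3: 3^44 ≡ 88; 3^8 ≡ 64 — none is 1, so 3 is a primitive root.
So 3 is the smallest generator of (Z/89Z)^×.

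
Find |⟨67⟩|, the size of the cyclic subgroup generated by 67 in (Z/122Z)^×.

60

ord(67) | φ(122) = φ(2)·φ(61) = 1·60 = 60 = 2^2 · 3 · 5.
Divisors of 60: 1, 2, 3, 4, 5, 6, 10, 12, 15, 20, 30, 60.
Check 67^d mod 122 for each divisor in increasing order:
67^1 ≡ 67 (mod 122)
67^2 ≡ 97 (mod 122)
67^3 ≡ 33 (mod 122)
67^4 ≡ 15 (mod 122)
67^5 ≡ 29 (mod 122)
67^6 ≡ 113 (mod 122)
67^10 ≡ 109 (mod 122)
67^12 ≡ 81 (mod 122)
67^15 ≡ 111 (mod 122)
67^20 ≡ 47 (mod 122)
67^30 ≡ 121 (mod 122)
67^60 ≡ 1 (mod 122) ✓
Hence ord(67) = 60.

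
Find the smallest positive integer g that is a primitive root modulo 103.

5

φ(103) = 103 − 1 = 102 = 2 · 3 · 17.
Test candidates g = 2, 3, … against the prime factors q ∈ {2, 3, 17} of φ(103): g is a generator iff g^(102/q) ≢ 1 for every such q.
g = 2: 2^51 ≡ 1 — hits 1, so not a primitive root.
g = 3: 3^51 ≡ 102; 3^34 ≡ 1 — hits 1, so not a primitive root.
g = 4: 4^51 ≡ 1 — hits 1, so not a primitive root.
g = 5: 5^51 ≡ 102; 5^34 ≡ 56; 5^6 ≡ 72 — none is 1, so 5 is a primitive root.
So 5 is the smallest generator of (Z/103Z)^×.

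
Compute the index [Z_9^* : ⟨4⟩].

2

ord(4) | φ(9) = φ(3^2) = 3·(3−1) = 6 = 2 · 3.
Divisors of 6: 1, 2, 3, 6.
Check 4^d mod 9 for each divisor in increasing order:
4^1 ≡ 4 (mod 9)
4^2 ≡ 7 (mod 9)
4^3 ≡ 1 (mod 9) ✓
Thus |⟨4⟩| = ord(4) = 3.
The index is φ(9) / ord(4) = 6 / 3 = 2.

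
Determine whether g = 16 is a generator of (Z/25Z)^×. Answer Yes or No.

φ(25) = φ(5^2) = 5·(5−1) = 20 = 2^2 · 5.
Test 16^(20/q) mod 25 for each prime factor q of 20:
16^10 ≡ 1 (mod 25)  [q = 2: ≡ 1 ✗]
16^4 ≡ 11 (mod 25)  [q = 5: ≢ 1 ✓]
Since 16^10 ≡ 1, the order of 16 divides 10 < 20, so 16 is not a primitive root.

No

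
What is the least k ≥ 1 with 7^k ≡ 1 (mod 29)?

7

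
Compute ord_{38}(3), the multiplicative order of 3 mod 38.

ord(3) | φ(38) = φ(2)·φ(19) = 1·18 = 18 = 2 · 3^2.
Divisors of 18: 1, 2, 3, 6, 9, 18.
Compute 3^d (mod 38) for the divisors d until we hit 1:
3^1 ≡ 3 (mod 38)
3^2 ≡ 9 (mod 38)
3^3 ≡ 27 (mod 38)
3^6 ≡ 7 (mod 38)
3^9 ≡ 37 (mod 38)
3^18 ≡ 1 (mod 38) ✓
So ord_38(3) = 18.

18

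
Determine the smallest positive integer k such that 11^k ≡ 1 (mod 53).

26

ord(11) | φ(53) = 53 − 1 = 52 = 2^2 · 13.
Divisors of 52: 1, 2, 4, 13, 26, 52.
Evaluate successive powers at the divisors of 52:
11^1 ≡ 11
11^2 ≡ 15
11^4 ≡ 13
11^13 ≡ 52
11^26 ≡ 1
Therefore the multiplicative order of 11 modulo 53 is 26.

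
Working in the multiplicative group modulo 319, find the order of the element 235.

ord(235) | φ(319) = φ(11·29) = (11−1)·(29−1) = 10·28 = 280 = 2^3 · 5 · 7.
Divisors of 280: 1, 2, 4, 5, 7, 8, 10, 14, 20, 28, 35, 40, 56, 70, 140, 280.
Test each divisor d:
235^1 ≡ 235 (mod 319)
235^2 ≡ 38 (mod 319)
235^4 ≡ 168 (mod 319)
235^5 ≡ 243 (mod 319)
235^7 ≡ 302 (mod 319)
235^8 ≡ 152 (mod 319)
235^10 ≡ 34 (mod 319)
235^14 ≡ 289 (mod 319)
235^20 ≡ 199 (mod 319)
235^28 ≡ 262 (mod 319)
235^35 ≡ 12 (mod 319)
235^40 ≡ 45 (mod 319)
235^56 ≡ 59 (mod 319)
235^70 ≡ 144 (mod 319)
235^140 ≡ 1 (mod 319) ✓
Therefore the multiplicative order of 235 modulo 319 is 140.

140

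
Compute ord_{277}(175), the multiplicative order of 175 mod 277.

23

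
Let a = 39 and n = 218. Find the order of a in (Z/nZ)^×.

108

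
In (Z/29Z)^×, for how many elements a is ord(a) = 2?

φ(29) = 29 − 1 = 28 = 2^2 · 7.
In a cyclic group of order 28, there are φ(d) elements of order d for each divisor d of 28, and zero for non-divisors.
2 | 28, and φ(2) = 2 − 1 = 1.

1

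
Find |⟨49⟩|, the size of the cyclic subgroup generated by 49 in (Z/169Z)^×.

78

By Lagrange's theorem, ord_169(49) divides φ(169) = φ(13^2) = 13·(13−1) = 156 = 2^2 · 3 · 13.
Divisors of 156: 1, 2, 3, 4, 6, 12, 13, 26, 39, 52, 78, 156.
Evaluate successive powers at the divisors of 156:
49^1 ≡ 49 (mod 169)
49^2 ≡ 35 (mod 169)
49^3 ≡ 25 (mod 169)
49^4 ≡ 42 (mod 169)
49^6 ≡ 118 (mod 169)
49^12 ≡ 66 (mod 169)
49^13 ≡ 23 (mod 169)
49^26 ≡ 22 (mod 169)
49^39 ≡ 168 (mod 169)
49^52 ≡ 146 (mod 169)
49^78 ≡ 1 (mod 169) ✓
So ord_169(49) = 78.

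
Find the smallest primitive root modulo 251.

6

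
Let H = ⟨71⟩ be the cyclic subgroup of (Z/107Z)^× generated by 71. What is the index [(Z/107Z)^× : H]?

1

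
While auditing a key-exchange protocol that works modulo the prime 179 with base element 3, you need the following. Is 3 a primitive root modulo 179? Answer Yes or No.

No

φ(179) = 179 − 1 = 178 = 2 · 89.
Test 3^(178/q) mod 179 for each prime factor q of 178:
3^89 ≡ 1 (mod 179)  [q = 2: ≡ 1 ✗]
3^2 ≡ 9 (mod 179)  [q = 89: ≢ 1 ✓]
3^89 ≡ 1 shows ord(3) | 89, strictly less than φ(179); not a primitive root.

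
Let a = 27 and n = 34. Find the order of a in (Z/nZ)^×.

ord(27) | φ(34) = φ(2)·φ(17) = 1·16 = 16 = 2^4.
Divisors of 16: 1, 2, 4, 8, 16.
Compute 27^d (mod 34) for the divisors d until we hit 1:
27^1 ≡ 27
27^2 ≡ 15
27^4 ≡ 21
27^8 ≡ 33
27^16 ≡ 1
The smallest such exponent is 16, so the order of 27 is 16.

16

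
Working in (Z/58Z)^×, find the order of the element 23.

The order of 23 must divide φ(58) = φ(2)·φ(29) = 1·28 = 28 = 2^2 · 7.
Divisors of 28: 1, 2, 4, 7, 14, 28.
Test each divisor d:
23^1 ≡ 23
23^2 ≡ 7
23^4 ≡ 49
23^7 ≡ 1
So ord_58(23) = 7.

7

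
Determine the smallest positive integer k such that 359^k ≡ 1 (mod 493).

The order of 359 must divide φ(493) = φ(17·29) = (17−1)·(29−1) = 16·28 = 448 = 2^6 · 7.
Divisors of 448: 1, 2, 4, 7, 8, 14, 16, 28, 32, 56, 64, 112, 224, 448.
Compute 359^d (mod 493) for the divisors d until we hit 1:
359^1 ≡ 359
359^2 ≡ 208
359^4 ≡ 373
359^7 ≡ 128
359^8 ≡ 103
359^14 ≡ 115
359^16 ≡ 256
359^28 ≡ 407
359^32 ≡ 460
359^56 ≡ 1
Therefore the multiplicative order of 359 modulo 493 is 56.

56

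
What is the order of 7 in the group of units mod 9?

The order of 7 must divide φ(9) = φ(3^2) = 3·(3−1) = 6 = 2 · 3.
Divisors of 6: 1, 2, 3, 6.
Test each divisor d:
7^1 ≡ 7 (mod 9)
7^2 ≡ 4 (mod 9)
7^3 ≡ 1 (mod 9) ✓
The smallest such exponent is 3, so the order of 7 is 3.

3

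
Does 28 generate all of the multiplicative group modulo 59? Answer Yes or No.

No

φ(59) = 59 − 1 = 58 = 2 · 29.
28 is a primitive root mod 59 iff 28^(φ(59)/q) ≢ 1 for every prime q | φ(59), i.e. q ∈ {2, 29}.
28^29 ≡ 1 (mod 59)  [q = 2: ≡ 1 ✗]
28^2 ≡ 17 (mod 59)  [q = 29: ≢ 1 ✓]
The check at q = 2 fails, so 28 generates a proper subgroup.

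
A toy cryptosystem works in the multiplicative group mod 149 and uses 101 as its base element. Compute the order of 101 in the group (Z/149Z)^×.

148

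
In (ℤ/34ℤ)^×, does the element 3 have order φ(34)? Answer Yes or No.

Yes

φ(34) = φ(2)·φ(17) = 1·16 = 16 = 2^4.
An element g generates (Z/34Z)^× iff g^(16/q) ≢ 1 (mod 34) for each prime q ∈ {2}.
3^8 ≡ 33 (mod 34)  [q = 2: ≢ 1 ✓]
All checks pass, so 3 has order 16 and is a primitive root modulo 34.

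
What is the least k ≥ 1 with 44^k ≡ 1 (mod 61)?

60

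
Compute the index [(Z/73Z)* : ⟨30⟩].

ord(30) | φ(73) = 73 − 1 = 72 = 2^3 · 3^2.
Divisors of 72: 1, 2, 3, 4, 6, 8, 9, 12, 18, 24, 36, 72.
Evaluate successive powers at the divisors of 72:
30^1 ≡ 30 (mod 73)
30^2 ≡ 24 (mod 73)
30^3 ≡ 63 (mod 73)
30^4 ≡ 65 (mod 73)
30^6 ≡ 27 (mod 73)
30^8 ≡ 64 (mod 73)
30^9 ≡ 22 (mod 73)
30^12 ≡ 72 (mod 73)
30^18 ≡ 46 (mod 73)
30^24 ≡ 1 (mod 73) ✓
Thus |⟨30⟩| = ord(30) = 24.
Index = |(Z/73Z)^×| / |⟨30⟩| = 72 / 24 = 3.

3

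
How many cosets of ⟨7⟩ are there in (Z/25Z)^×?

ord(7) | φ(25) = φ(5^2) = 5·(5−1) = 20 = 2^2 · 5.
Divisors of 20: 1, 2, 4, 5, 10, 20.
Evaluate successive powers at the divisors of 20:
7^1 ≡ 7 (mod 25)
7^2 ≡ 24 (mod 25)
7^4 ≡ 1 (mod 25) ✓
Thus |⟨7⟩| = ord(7) = 4.
Index = |(Z/25Z)^×| / |⟨7⟩| = 20 / 4 = 5.

5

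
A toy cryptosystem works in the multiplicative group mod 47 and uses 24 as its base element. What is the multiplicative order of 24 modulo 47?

23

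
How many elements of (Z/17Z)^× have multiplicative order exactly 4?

2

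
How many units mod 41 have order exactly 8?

4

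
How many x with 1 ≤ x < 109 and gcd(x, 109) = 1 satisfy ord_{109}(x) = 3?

2

φ(109) = 109 − 1 = 108 = 2^2 · 3^3.
Since (Z/109Z)^× is cyclic of order 108, the number of elements of order d is φ(d) when d | 108 and 0 otherwise.
3 | 108, and φ(3) = 3 − 1 = 2.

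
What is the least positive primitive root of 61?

φ(61) = 61 − 1 = 60 = 2^2 · 3 · 5.
Test candidates g = 2, 3, … against the prime factors q ∈ {2, 3, 5} of φ(61): g is a generator iff g^(60/q) ≢ 1 for every such q.
g = 2: 2^30 ≡ 60; 2^20 ≡ 47; 2^12 ≡ 9 — none is 1, so 2 is a primitive root.
So 2 is the smallest generator of (Z/61Z)^×.

2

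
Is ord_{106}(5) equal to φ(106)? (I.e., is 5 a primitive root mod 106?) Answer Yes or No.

Yes

φ(106) = φ(2)·φ(53) = 1·52 = 52 = 2^2 · 13.
An element g generates (Z/106Z)^× iff g^(52/q) ≢ 1 (mod 106) for each prime q ∈ {2, 13}.
5^26 ≡ 105 (mod 106)  [q = 2: ≢ 1 ✓]
5^4 ≡ 95 (mod 106)  [q = 13: ≢ 1 ✓]
All checks pass, so 5 has order 52 and is a primitive root modulo 106.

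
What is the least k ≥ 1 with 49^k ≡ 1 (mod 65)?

By Lagrange's theorem, ord_65(49) divides φ(65) = φ(5·13) = (5−1)·(13−1) = 4·12 = 48 = 2^4 · 3.
Divisors of 48: 1, 2, 3, 4, 6, 8, 12, 16, 24, 48.
Evaluate successive powers at the divisors of 48:
49^1 ≡ 49
49^2 ≡ 61
49^3 ≡ 64
49^4 ≡ 16
49^6 ≡ 1
Therefore the multiplicative order of 49 modulo 65 is 6.

6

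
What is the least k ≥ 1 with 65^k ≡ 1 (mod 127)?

126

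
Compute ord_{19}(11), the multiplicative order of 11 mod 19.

The order of 11 must divide φ(19) = 19 − 1 = 18 = 2 · 3^2.
Divisors of 18: 1, 2, 3, 6, 9, 18.
Evaluate successive powers at the divisors of 18:
11^1 ≡ 11 (mod 19)
11^2 ≡ 7 (mod 19)
11^3 ≡ 1 (mod 19) ✓
Hence ord(11) = 3.

3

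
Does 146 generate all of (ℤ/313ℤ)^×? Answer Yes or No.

Yes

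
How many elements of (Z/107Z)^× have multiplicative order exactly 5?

φ(107) = 107 − 1 = 106 = 2 · 53.
Since (Z/107Z)^× is cyclic of order 106, the number of elements of order d is φ(d) when d | 106 and 0 otherwise.
Since 5 ∤ 106, the count is 0.

0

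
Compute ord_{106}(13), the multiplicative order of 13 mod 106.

13

The order of 13 must divide φ(106) = φ(2)·φ(53) = 1·52 = 52 = 2^2 · 13.
Divisors of 52: 1, 2, 4, 13, 26, 52.
Test each divisor d:
13^1 ≡ 13 (mod 106)
13^2 ≡ 63 (mod 106)
13^4 ≡ 47 (mod 106)
13^13 ≡ 1 (mod 106) ✓
Therefore the multiplicative order of 13 modulo 106 is 13.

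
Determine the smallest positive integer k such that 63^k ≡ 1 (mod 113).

By Lagrange's theorem, ord_113(63) divides φ(113) = 113 − 1 = 112 = 2^4 · 7.
Divisors of 112: 1, 2, 4, 7, 8, 14, 16, 28, 56, 112.
Check 63^d mod 113 for each divisor in increasing order:
63^1 ≡ 63 (mod 113)
63^2 ≡ 14 (mod 113)
63^4 ≡ 83 (mod 113)
63^7 ≡ 95 (mod 113)
63^8 ≡ 109 (mod 113)
63^14 ≡ 98 (mod 113)
63^16 ≡ 16 (mod 113)
63^28 ≡ 112 (mod 113)
63^56 ≡ 1 (mod 113) ✓
So ord_113(63) = 56.

56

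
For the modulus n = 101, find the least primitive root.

φ(101) = 101 − 1 = 100 = 2^2 · 5^2.
Test candidates g = 2, 3, … against the prime factors q ∈ {2, 5} of φ(101): g is a generator iff g^(100/q) ≢ 1 for every such q.
g = 2: 2^50 ≡ 100; 2^20 ≡ 95 — none is 1, so 2 is a primitive root.
So 2 is the smallest generator of (Z/101Z)^×.

2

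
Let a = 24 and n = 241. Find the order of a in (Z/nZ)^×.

Since 24 ∈ (Z/241Z)^×, its order divides φ(241) = 241 − 1 = 240 = 2^4 · 3 · 5.
Divisors of 240: 1, 2, 3, 4, 5, 6, 8, 10, 12, 15, 16, 20, 24, 30, 40, 48, 60, 80, 120, 240.
Test each divisor d:
24^1 ≡ 24 (mod 241)
24^2 ≡ 94 (mod 241)
24^3 ≡ 87 (mod 241)
24^4 ≡ 160 (mod 241)
24^5 ≡ 225 (mod 241)
24^6 ≡ 98 (mod 241)
24^8 ≡ 54 (mod 241)
24^10 ≡ 15 (mod 241)
24^12 ≡ 205 (mod 241)
24^15 ≡ 1 (mod 241) ✓
Hence ord(24) = 15.

15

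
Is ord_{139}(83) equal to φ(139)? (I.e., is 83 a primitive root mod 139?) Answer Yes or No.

No

φ(139) = 139 − 1 = 138 = 2 · 3 · 23.
It suffices to check that the order of 83 is not a proper divisor of 138: compute 83^(138/q) for q ∈ {2, 3, 23}.
83^69 ≡ 1 (mod 139)  [q = 2: ≡ 1 ✗]
83^46 ≡ 42 (mod 139)  [q = 3: ≢ 1 ✓]
83^6 ≡ 6 (mod 139)  [q = 23: ≢ 1 ✓]
The check at q = 2 fails, so 83 generates a proper subgroup.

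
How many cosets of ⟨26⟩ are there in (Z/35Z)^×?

ord(26) | φ(35) = φ(5·7) = (5−1)·(7−1) = 4·6 = 24 = 2^3 · 3.
Divisors of 24: 1, 2, 3, 4, 6, 8, 12, 24.
Evaluate successive powers at the divisors of 24:
26^1 ≡ 26 (mod 35)
26^2 ≡ 11 (mod 35)
26^3 ≡ 6 (mod 35)
26^4 ≡ 16 (mod 35)
26^6 ≡ 1 (mod 35) ✓
The order of 26 is 6, so the subgroup it generates has 6 elements.
Index = |(Z/35Z)^×| / |⟨26⟩| = 24 / 6 = 4.

4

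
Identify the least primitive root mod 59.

φ(59) = 59 − 1 = 58 = 2 · 29.
Test candidates g = 2, 3, … against the prime factors q ∈ {2, 29} of φ(59): g is a generator iff g^(58/q) ≢ 1 for every such q.
g = 2: 2^29 ≡ 58; 2^2 ≡ 4 — none is 1, so 2 is a primitive root.
So 2 is the smallest generator of (Z/59Z)^×.

2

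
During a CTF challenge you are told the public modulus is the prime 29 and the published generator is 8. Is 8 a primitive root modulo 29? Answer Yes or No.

Yes

φ(29) = 29 − 1 = 28 = 2^2 · 7.
An element g generates (Z/29Z)^× iff g^(28/q) ≢ 1 (mod 29) for each prime q ∈ {2, 7}.
8^14 ≡ 28 (mod 29)  [q = 2: ≢ 1 ✓]
8^4 ≡ 7 (mod 29)  [q = 7: ≢ 1 ✓]
All checks pass, so 8 has order 28 and is a primitive root modulo 29.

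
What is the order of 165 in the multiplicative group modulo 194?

96

By Lagrange's theorem, ord_194(165) divides φ(194) = φ(2)·φ(97) = 1·96 = 96 = 2^5 · 3.
Divisors of 96: 1, 2, 3, 4, 6, 8, 12, 16, 24, 32, 48, 96.
Evaluate successive powers at the divisors of 96:
165^1 ≡ 165 (mod 194)
165^2 ≡ 65 (mod 194)
165^3 ≡ 55 (mod 194)
165^4 ≡ 151 (mod 194)
165^6 ≡ 115 (mod 194)
165^8 ≡ 103 (mod 194)
165^12 ≡ 33 (mod 194)
165^16 ≡ 133 (mod 194)
165^24 ≡ 119 (mod 194)
165^32 ≡ 35 (mod 194)
165^48 ≡ 193 (mod 194)
165^96 ≡ 1 (mod 194) ✓
So ord_194(165) = 96.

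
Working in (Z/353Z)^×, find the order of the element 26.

352

By Lagrange's theorem, ord_353(26) divides φ(353) = 353 − 1 = 352 = 2^5 · 11.
Divisors of 352: 1, 2, 4, 8, 11, 16, 22, 32, 44, 88, 176, 352.
Evaluate successive powers at the divisors of 352:
26^1 ≡ 26
26^2 ≡ 323
26^4 ≡ 194
26^8 ≡ 218
26^11 ≡ 106
26^16 ≡ 222
26^22 ≡ 293
26^32 ≡ 217
26^44 ≡ 70
26^88 ≡ 311
26^176 ≡ 352
26^352 ≡ 1
The smallest such exponent is 352, so the order of 26 is 352.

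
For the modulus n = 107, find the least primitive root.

2

φ(107) = 107 − 1 = 106 = 2 · 53.
Test candidates g = 2, 3, … against the prime factors q ∈ {2, 53} of φ(107): g is a generator iff g^(106/q) ≢ 1 for every such q.
g = 2: 2^53 ≡ 106; 2^2 ≡ 4 — none is 1, so 2 is a primitive root.
So 2 is the smallest generator of (Z/107Z)^×.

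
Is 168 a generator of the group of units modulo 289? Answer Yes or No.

No

φ(289) = φ(17^2) = 17·(17−1) = 272 = 2^4 · 17.
It suffices to check that the order of 168 is not a proper divisor of 272: compute 168^(272/q) for q ∈ {2, 17}.
168^136 ≡ 1 (mod 289)  [q = 2: ≡ 1 ✗]
168^16 ≡ 18 (mod 289)  [q = 17: ≢ 1 ✓]
168^136 ≡ 1 shows ord(168) | 136, strictly less than φ(289); not a primitive root.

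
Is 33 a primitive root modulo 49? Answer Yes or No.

φ(49) = φ(7^2) = 7·(7−1) = 42 = 2 · 3 · 7.
Test 33^(42/q) mod 49 for each prime factor q of 42:
33^21 ≡ 48 (mod 49)  [q = 2: ≢ 1 ✓]
33^14 ≡ 18 (mod 49)  [q = 3: ≢ 1 ✓]
33^6 ≡ 8 (mod 49)  [q = 7: ≢ 1 ✓]
None equal 1, so ord_49(33) = 42: 33 is a primitive root.

Yes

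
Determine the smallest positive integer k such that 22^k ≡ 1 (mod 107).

ord(22) | φ(107) = 107 − 1 = 106 = 2 · 53.
Divisors of 106: 1, 2, 53, 106.
Compute 22^d (mod 107) for the divisors d until we hit 1:
22^1 ≡ 22 (mod 107)
22^2 ≡ 56 (mod 107)
22^53 ≡ 106 (mod 107)
22^106 ≡ 1 (mod 107) ✓
So ord_107(22) = 106.

106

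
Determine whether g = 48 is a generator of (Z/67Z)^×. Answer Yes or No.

φ(67) = 67 − 1 = 66 = 2 · 3 · 11.
Test 48^(66/q) mod 67 for each prime factor q of 66:
48^33 ≡ 66 (mod 67)  [q = 2: ≢ 1 ✓]
48^22 ≡ 37 (mod 67)  [q = 3: ≢ 1 ✓]
48^6 ≡ 22 (mod 67)  [q = 11: ≢ 1 ✓]
All checks pass, so 48 has order 66 and is a primitive root modulo 67.

Yes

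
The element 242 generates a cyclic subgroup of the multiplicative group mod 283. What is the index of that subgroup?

1

ord(242) | φ(283) = 283 − 1 = 282 = 2 · 3 · 47.
Divisors of 282: 1, 2, 3, 6, 47, 94, 141, 282.
Check 242^d mod 283 for each divisor in increasing order:
242^1 ≡ 242 (mod 283)
242^2 ≡ 266 (mod 283)
242^3 ≡ 131 (mod 283)
242^6 ≡ 181 (mod 283)
242^47 ≡ 239 (mod 283)
242^94 ≡ 238 (mod 283)
242^141 ≡ 282 (mod 283)
242^282 ≡ 1 (mod 283) ✓
The order of 242 is 282, so the subgroup it generates has 282 elements.
[(Z/283Z)^× : ⟨242⟩] = 282/282 = 1.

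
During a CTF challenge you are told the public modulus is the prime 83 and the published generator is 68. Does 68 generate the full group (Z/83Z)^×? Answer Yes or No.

φ(83) = 83 − 1 = 82 = 2 · 41.
Test 68^(82/q) mod 83 for each prime factor q of 82:
68^41 ≡ 1 (mod 83)  [q = 2: ≡ 1 ✗]
68^2 ≡ 59 (mod 83)  [q = 41: ≢ 1 ✓]
The check at q = 2 fails, so 68 generates a proper subgroup.

No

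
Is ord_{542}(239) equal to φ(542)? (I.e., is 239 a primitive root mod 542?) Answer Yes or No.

No

φ(542) = φ(2)·φ(271) = 1·270 = 270 = 2 · 3^3 · 5.
It suffices to check that the order of 239 is not a proper divisor of 270: compute 239^(270/q) for q ∈ {2, 3, 5}.
239^135 ≡ 541 (mod 542)  [q = 2: ≢ 1 ✓]
239^90 ≡ 299 (mod 542)  [q = 3: ≢ 1 ✓]
239^54 ≡ 1 (mod 542)  [q = 5: ≡ 1 ✗]
239^54 ≡ 1 shows ord(239) | 54, strictly less than φ(542); not a primitive root.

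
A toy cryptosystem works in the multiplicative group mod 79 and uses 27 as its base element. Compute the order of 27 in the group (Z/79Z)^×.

26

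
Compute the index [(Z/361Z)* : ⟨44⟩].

2

ord(44) | φ(361) = φ(19^2) = 19·(19−1) = 342 = 2 · 3^2 · 19.
Divisors of 342: 1, 2, 3, 6, 9, 18, 19, 38, 57, 114, 171, 342.
Check 44^d mod 361 for each divisor in increasing order:
44^1 ≡ 44
44^2 ≡ 131
44^3 ≡ 349
44^6 ≡ 144
44^9 ≡ 77
44^18 ≡ 153
44^19 ≡ 234
44^38 ≡ 245
44^57 ≡ 292
44^114 ≡ 68
44^171 ≡ 1
Thus |⟨44⟩| = ord(44) = 171.
The index is φ(361) / ord(44) = 342 / 171 = 2.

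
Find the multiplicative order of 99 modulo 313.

ord(99) | φ(313) = 313 − 1 = 312 = 2^3 · 3 · 13.
Divisors of 312: 1, 2, 3, 4, 6, 8, 12, 13, 24, 26, 39, 52, 78, 104, 156, 312.
Check 99^d mod 313 for each divisor in increasing order:
99^1 ≡ 99
99^2 ≡ 98
99^3 ≡ 312
99^4 ≡ 214
99^6 ≡ 1
Therefore the multiplicative order of 99 modulo 313 is 6.

6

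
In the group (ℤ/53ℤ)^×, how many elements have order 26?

φ(53) = 53 − 1 = 52 = 2^2 · 13.
Since (Z/53Z)^× is cyclic of order 52, the number of elements of order d is φ(d) when d | 52 and 0 otherwise.
26 = 2 · 13 divides 52, and φ(26) = 12.

12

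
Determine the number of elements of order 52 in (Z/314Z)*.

φ(314) = φ(2)·φ(157) = 1·156 = 156 = 2^2 · 3 · 13.
In a cyclic group of order 156, there are φ(d) elements of order d for each divisor d of 156, and zero for non-divisors.
52 = 2^2 · 13 divides 156, and φ(52) = 24.

24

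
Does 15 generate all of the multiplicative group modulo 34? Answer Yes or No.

φ(34) = φ(2)·φ(17) = 1·16 = 16 = 2^4.
15 is a primitive root mod 34 iff 15^(φ(34)/q) ≢ 1 for every prime q | φ(34), i.e. q ∈ {2}.
15^8 ≡ 1 (mod 34)  [q = 2: ≡ 1 ✗]
15^8 ≡ 1 shows ord(15) | 8, strictly less than φ(34); not a primitive root.

No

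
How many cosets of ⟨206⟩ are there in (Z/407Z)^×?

4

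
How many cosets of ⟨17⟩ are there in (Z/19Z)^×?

2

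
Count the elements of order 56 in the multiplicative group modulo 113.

24

φ(113) = 113 − 1 = 112 = 2^4 · 7.
In a cyclic group of order 112, there are φ(d) elements of order d for each divisor d of 112, and zero for non-divisors.
56 = 2^3 · 7 divides 112, and φ(56) = 24.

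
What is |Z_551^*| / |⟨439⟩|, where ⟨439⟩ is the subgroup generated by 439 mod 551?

Since 439 ∈ (Z/551Z)^×, its order divides φ(551) = φ(19·29) = (19−1)·(29−1) = 18·28 = 504 = 2^3 · 3^2 · 7.
Divisors of 504: 1, 2, 3, 4, 6, 7, 8, 9, 12, 14, 18, 21, 24, 28, 36, 42, 56, 63, 72, 84, 126, 168, 252, 504.
Check 439^d mod 551 for each divisor in increasing order:
439^1 ≡ 439
439^2 ≡ 422
439^3 ≡ 122
439^4 ≡ 111
439^6 ≡ 7
439^7 ≡ 318
439^8 ≡ 199
439^9 ≡ 303
439^12 ≡ 49
439^14 ≡ 291
439^18 ≡ 343
439^21 ≡ 521
439^24 ≡ 197
439^28 ≡ 378
439^36 ≡ 286
439^42 ≡ 349
439^56 ≡ 175
439^63 ≡ 550
439^72 ≡ 248
439^84 ≡ 30
439^126 ≡ 1
So ord_551(439) = 126, hence |⟨439⟩| = 126.
The index is φ(551) / ord(439) = 504 / 126 = 4.

4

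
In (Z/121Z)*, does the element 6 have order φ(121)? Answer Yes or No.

Yes

φ(121) = φ(11^2) = 11·(11−1) = 110 = 2 · 5 · 11.
It suffices to check that the order of 6 is not a proper divisor of 110: compute 6^(110/q) for q ∈ {2, 5, 11}.
6^55 ≡ 120 (mod 121)  [q = 2: ≢ 1 ✓]
6^22 ≡ 3 (mod 121)  [q = 5: ≢ 1 ✓]
6^10 ≡ 56 (mod 121)  [q = 11: ≢ 1 ✓]
None equal 1, so ord_121(6) = 110: 6 is a primitive root.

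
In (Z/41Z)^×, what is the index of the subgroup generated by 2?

2

Since 2 ∈ (Z/41Z)^×, its order divides φ(41) = 41 − 1 = 40 = 2^3 · 5.
Divisors of 40: 1, 2, 4, 5, 8, 10, 20, 40.
Compute 2^d (mod 41) for the divisors d until we hit 1:
2^1 ≡ 2
2^2 ≡ 4
2^4 ≡ 16
2^5 ≡ 32
2^8 ≡ 10
2^10 ≡ 40
2^20 ≡ 1
So ord_41(2) = 20, hence |⟨2⟩| = 20.
The index is φ(41) / ord(2) = 40 / 20 = 2.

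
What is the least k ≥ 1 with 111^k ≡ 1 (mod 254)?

By Lagrange's theorem, ord_254(111) divides φ(254) = φ(2)·φ(127) = 1·126 = 126 = 2 · 3^2 · 7.
Divisors of 126: 1, 2, 3, 6, 7, 9, 14, 18, 21, 42, 63, 126.
Check 111^d mod 254 for each divisor in increasing order:
111^1 ≡ 111 (mod 254)
111^2 ≡ 129 (mod 254)
111^3 ≡ 95 (mod 254)
111^6 ≡ 135 (mod 254)
111^7 ≡ 253 (mod 254)
111^9 ≡ 125 (mod 254)
111^14 ≡ 1 (mod 254) ✓
Therefore the multiplicative order of 111 modulo 254 is 14.

14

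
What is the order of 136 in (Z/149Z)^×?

ord(136) | φ(149) = 149 − 1 = 148 = 2^2 · 37.
Divisors of 148: 1, 2, 4, 37, 74, 148.
Evaluate successive powers at the divisors of 148:
136^1 ≡ 136
136^2 ≡ 20
136^4 ≡ 102
136^37 ≡ 44
136^74 ≡ 148
136^148 ≡ 1
So ord_149(136) = 148.

148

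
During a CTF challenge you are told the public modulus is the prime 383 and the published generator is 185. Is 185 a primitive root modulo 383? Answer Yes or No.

No

φ(383) = 383 − 1 = 382 = 2 · 191.
185 is a primitive root mod 383 iff 185^(φ(383)/q) ≢ 1 for every prime q | φ(383), i.e. q ∈ {2, 191}.
185^191 ≡ 1 (mod 383)  [q = 2: ≡ 1 ✗]
185^2 ≡ 138 (mod 383)  [q = 191: ≢ 1 ✓]
The check at q = 2 fails, so 185 generates a proper subgroup.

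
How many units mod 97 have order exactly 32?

16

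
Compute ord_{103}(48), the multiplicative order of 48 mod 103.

By Lagrange's theorem, ord_103(48) divides φ(103) = 103 − 1 = 102 = 2 · 3 · 17.
Divisors of 102: 1, 2, 3, 6, 17, 34, 51, 102.
Test each divisor d:
48^1 ≡ 48 (mod 103)
48^2 ≡ 38 (mod 103)
48^3 ≡ 73 (mod 103)
48^6 ≡ 76 (mod 103)
48^17 ≡ 47 (mod 103)
48^34 ≡ 46 (mod 103)
48^51 ≡ 102 (mod 103)
48^102 ≡ 1 (mod 103) ✓
The smallest such exponent is 102, so the order of 48 is 102.

102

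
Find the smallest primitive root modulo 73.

φ(73) = 73 − 1 = 72 = 2^3 · 3^2.
g is a primitive root iff g^(72/q) ≢ 1 (mod 73) for each prime q ∈ {2, 3}.
g = 2: 2^36 ≡ 1 — hits 1, so not a primitive root.
g = 3: 3^36 ≡ 1 — hits 1, so not a primitive root.
g = 4: 4^36 ≡ 1 — hits 1, so not a primitive root.
g = 5: 5^36 ≡ 72; 5^24 ≡ 8 — none is 1, so 5 is a primitive root.
So 5 is the smallest generator of (Z/73Z)^×.

5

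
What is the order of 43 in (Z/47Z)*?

46

Since 43 ∈ (Z/47Z)^×, its order divides φ(47) = 47 − 1 = 46 = 2 · 23.
Divisors of 46: 1, 2, 23, 46.
Test each divisor d:
43^1 ≡ 43
43^2 ≡ 16
43^23 ≡ 46
43^46 ≡ 1
So ord_47(43) = 46.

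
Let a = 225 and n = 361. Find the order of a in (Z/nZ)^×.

By Lagrange's theorem, ord_361(225) divides φ(361) = φ(19^2) = 19·(19−1) = 342 = 2 · 3^2 · 19.
Divisors of 342: 1, 2, 3, 6, 9, 18, 19, 38, 57, 114, 171, 342.
Test each divisor d:
225^1 ≡ 225 (mod 361)
225^2 ≡ 85 (mod 361)
225^3 ≡ 353 (mod 361)
225^6 ≡ 64 (mod 361)
225^9 ≡ 210 (mod 361)
225^18 ≡ 58 (mod 361)
225^19 ≡ 54 (mod 361)
225^38 ≡ 28 (mod 361)
225^57 ≡ 68 (mod 361)
225^114 ≡ 292 (mod 361)
225^171 ≡ 1 (mod 361) ✓
Therefore the multiplicative order of 225 modulo 361 is 171.

171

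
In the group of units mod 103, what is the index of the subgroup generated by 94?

3

Since 94 ∈ (Z/103Z)^×, its order divides φ(103) = 103 − 1 = 102 = 2 · 3 · 17.
Divisors of 102: 1, 2, 3, 6, 17, 34, 51, 102.
Test each divisor d:
94^1 ≡ 94 (mod 103)
94^2 ≡ 81 (mod 103)
94^3 ≡ 95 (mod 103)
94^6 ≡ 64 (mod 103)
94^17 ≡ 102 (mod 103)
94^34 ≡ 1 (mod 103) ✓
The order of 94 is 34, so the subgroup it generates has 34 elements.
The index is φ(103) / ord(94) = 102 / 34 = 3.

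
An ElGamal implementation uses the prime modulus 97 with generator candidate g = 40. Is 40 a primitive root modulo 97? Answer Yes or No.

Yes

φ(97) = 97 − 1 = 96 = 2^5 · 3.
It suffices to check that the order of 40 is not a proper divisor of 96: compute 40^(96/q) for q ∈ {2, 3}.
40^48 ≡ 96 (mod 97)  [q = 2: ≢ 1 ✓]
40^32 ≡ 35 (mod 97)  [q = 3: ≢ 1 ✓]
All checks pass, so 40 has order 96 and is a primitive root modulo 97.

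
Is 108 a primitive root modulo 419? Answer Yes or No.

No

φ(419) = 419 − 1 = 418 = 2 · 11 · 19.
108 is a primitive root mod 419 iff 108^(φ(419)/q) ≢ 1 for every prime q | φ(419), i.e. q ∈ {2, 11, 19}.
108^209 ≡ 1 (mod 419)  [q = 2: ≡ 1 ✗]
108^38 ≡ 169 (mod 419)  [q = 11: ≢ 1 ✓]
108^22 ≡ 60 (mod 419)  [q = 19: ≢ 1 ✓]
The check at q = 2 fails, so 108 generates a proper subgroup.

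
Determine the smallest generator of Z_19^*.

2

φ(19) = 19 − 1 = 18 = 2 · 3^2.
Test candidates g = 2, 3, … against the prime factors q ∈ {2, 3} of φ(19): g is a generator iff g^(18/q) ≢ 1 for every such q.
g = 2: 2^9 ≡ 18; 2^6 ≡ 7 — none is 1, so 2 is a primitive root.
Hence the least primitive root of 19 is 2.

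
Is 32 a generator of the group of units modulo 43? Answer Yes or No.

No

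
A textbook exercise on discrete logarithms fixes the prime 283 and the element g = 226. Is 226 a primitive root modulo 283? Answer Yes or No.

φ(283) = 283 − 1 = 282 = 2 · 3 · 47.
Test 226^(282/q) mod 283 for each prime factor q of 282:
226^141 ≡ 282 (mod 283)  [q = 2: ≢ 1 ✓]
226^94 ≡ 238 (mod 283)  [q = 3: ≢ 1 ✓]
226^6 ≡ 152 (mod 283)  [q = 47: ≢ 1 ✓]
None equal 1, so ord_283(226) = 282: 226 is a primitive root.

Yes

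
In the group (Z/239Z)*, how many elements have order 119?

96

φ(239) = 239 − 1 = 238 = 2 · 7 · 17.
In a cyclic group of order 238, there are φ(d) elements of order d for each divisor d of 238, and zero for non-divisors.
119 = 7 · 17 divides 238, and φ(119) = 96.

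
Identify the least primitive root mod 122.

7

φ(122) = φ(2)·φ(61) = 1·60 = 60 = 2^2 · 3 · 5.
g is a primitive root iff g^(60/q) ≢ 1 (mod 122) for each prime q ∈ {2, 3, 5}.
g = 2: gcd(2, 122) = 2 > 1, not a unit — skip.
g = 3: 3^30 ≡ 1 — hits 1, so not a primitive root.
g = 4: gcd(4, 122) = 2 > 1, not a unit — skip.
g = 5: 5^30 ≡ 1 — hits 1, so not a primitive root.
g = 6: gcd(6, 122) = 2 > 1, not a unit — skip.
g = 7: 7^30 ≡ 121; 7^20 ≡ 47; 7^12 ≡ 95 — none is 1, so 7 is a primitive root.
So 7 is the smallest generator of (Z/122Z)^×.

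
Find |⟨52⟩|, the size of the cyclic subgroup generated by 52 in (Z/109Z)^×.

ord(52) | φ(109) = 109 − 1 = 108 = 2^2 · 3^3.
Divisors of 108: 1, 2, 3, 4, 6, 9, 12, 18, 27, 36, 54, 108.
Evaluate successive powers at the divisors of 108:
52^1 ≡ 52 (mod 109)
52^2 ≡ 88 (mod 109)
52^3 ≡ 107 (mod 109)
52^4 ≡ 5 (mod 109)
52^6 ≡ 4 (mod 109)
52^9 ≡ 101 (mod 109)
52^12 ≡ 16 (mod 109)
52^18 ≡ 64 (mod 109)
52^27 ≡ 33 (mod 109)
52^36 ≡ 63 (mod 109)
52^54 ≡ 108 (mod 109)
52^108 ≡ 1 (mod 109) ✓
Therefore the multiplicative order of 52 modulo 109 is 108.

108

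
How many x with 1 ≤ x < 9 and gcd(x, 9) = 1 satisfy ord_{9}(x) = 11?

φ(9) = φ(3^2) = 3·(3−1) = 6 = 2 · 3.
In a cyclic group of order 6, there are φ(d) elements of order d for each divisor d of 6, and zero for non-divisors.
11 does not divide 6, so no element of (Z/9Z)^× has order 11.

0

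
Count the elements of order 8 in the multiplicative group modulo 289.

4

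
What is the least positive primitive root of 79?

3

φ(79) = 79 − 1 = 78 = 2 · 3 · 13.
g is a primitive root iff g^(78/q) ≢ 1 (mod 79) for each prime q ∈ {2, 3, 13}.
g = 2: 2^39 ≡ 1 — hits 1, so not a primitive root.
g = 3: 3^39 ≡ 78; 3^26 ≡ 23; 3^6 ≡ 18 — none is 1, so 3 is a primitive root.
The smallest primitive root modulo 79 is 3.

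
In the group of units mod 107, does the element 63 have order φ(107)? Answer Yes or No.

φ(107) = 107 − 1 = 106 = 2 · 53.
An element g generates (Z/107Z)^× iff g^(106/q) ≢ 1 (mod 107) for each prime q ∈ {2, 53}.
63^53 ≡ 106 (mod 107)  [q = 2: ≢ 1 ✓]
63^2 ≡ 10 (mod 107)  [q = 53: ≢ 1 ✓]
None equal 1, so ord_107(63) = 106: 63 is a primitive root.

Yes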